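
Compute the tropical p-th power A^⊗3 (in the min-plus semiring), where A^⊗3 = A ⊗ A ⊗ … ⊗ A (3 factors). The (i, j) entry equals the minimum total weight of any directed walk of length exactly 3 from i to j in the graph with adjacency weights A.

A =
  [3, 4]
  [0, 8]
A^⊗3 =
  [7, 8]
  [4, 7]

Each entry (A^⊗3)_ij equals the minimum over all length-3 walks i = v_0 → v_1 → … → v_3 = j of Σ_t A[v_t][v_{t+1}]. For example, for (i, j) = (0, 1) we minimise over 4 possible intermediate vertex sequences; the minimum is 8, attained along the walk 0 → 1 → 0 → 1.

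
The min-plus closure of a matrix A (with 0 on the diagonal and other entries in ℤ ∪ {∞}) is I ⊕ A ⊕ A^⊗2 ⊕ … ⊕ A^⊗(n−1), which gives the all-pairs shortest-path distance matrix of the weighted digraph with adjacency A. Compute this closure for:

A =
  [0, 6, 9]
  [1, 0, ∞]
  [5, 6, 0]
Closure =
  [0, 6, 9]
  [1, 0, 10]
  [5, 6, 0]

This is the Floyd-Warshall all-pairs shortest-path computation. For each intermediate vertex k = 0, 1, …, 2, update dist[i][j] ← min(dist[i][j], dist[i][k] + dist[k][j]). The final matrix gives, for each (i, j), the minimum total weight of any directed path from i to j (possibly empty when i = j).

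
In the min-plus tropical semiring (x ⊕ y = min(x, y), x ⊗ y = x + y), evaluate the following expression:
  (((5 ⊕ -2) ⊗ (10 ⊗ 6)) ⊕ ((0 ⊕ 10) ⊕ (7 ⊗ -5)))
(((5 ⊕ -2) ⊗ (10 ⊗ 6)) ⊕ ((0 ⊕ 10) ⊕ (7 ⊗ -5))) = 0

Expand innermost to outermost. Recall ⊕ takes the minimum of its arguments and ⊗ takes their sum. Working out the expression (((5 ⊕ -2) ⊗ (10 ⊗ 6)) ⊕ ((0 ⊕ 10) ⊕ (7 ⊗ -5))) gives 0.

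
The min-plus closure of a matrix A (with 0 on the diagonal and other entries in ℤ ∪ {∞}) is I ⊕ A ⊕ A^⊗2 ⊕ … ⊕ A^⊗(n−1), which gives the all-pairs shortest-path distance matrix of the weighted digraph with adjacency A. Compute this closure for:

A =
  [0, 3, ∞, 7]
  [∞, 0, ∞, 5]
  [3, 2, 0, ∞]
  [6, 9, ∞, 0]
Closure =
  [0, 3, ∞, 7]
  [11, 0, ∞, 5]
  [3, 2, 0, 7]
  [6, 9, ∞, 0]

This is the Floyd-Warshall all-pairs shortest-path computation. For each intermediate vertex k = 0, 1, …, 3, update dist[i][j] ← min(dist[i][j], dist[i][k] + dist[k][j]). The final matrix gives, for each (i, j), the minimum total weight of any directed path from i to j (possibly empty when i = j).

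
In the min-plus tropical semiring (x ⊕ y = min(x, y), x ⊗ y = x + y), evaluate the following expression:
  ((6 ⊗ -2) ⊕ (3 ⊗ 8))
((6 ⊗ -2) ⊕ (3 ⊗ 8)) = 4

Expand innermost to outermost. Recall ⊕ takes the minimum of its arguments and ⊗ takes their sum. Working out the expression ((6 ⊗ -2) ⊕ (3 ⊗ 8)) gives 4.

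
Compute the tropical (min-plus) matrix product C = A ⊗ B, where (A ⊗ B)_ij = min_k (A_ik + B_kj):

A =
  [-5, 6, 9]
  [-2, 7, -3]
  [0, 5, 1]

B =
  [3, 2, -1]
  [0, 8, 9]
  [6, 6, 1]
A ⊗ B =
  [-2, -3, -6]
  [1, 0, -3]
  [3, 2, -1]

Apply the min-plus product entry-by-entry:
  C[0][0] = min over k of (A[0][0] + B[0][0] = -5 + 3 = -2, A[0][1] + B[1][0] = 6 + 0 = 6, A[0][2] + B[2][0] = 9 + 6 = 15) = -2 (attained at k = 0)
  C[0][1] = min over k of (A[0][0] + B[0][1] = -5 + 2 = -3, A[0][1] + B[1][1] = 6 + 8 = 14, A[0][2] + B[2][1] = 9 + 6 = 15) = -3 (attained at k = 0)
  C[0][2] = min over k of (A[0][0] + B[0][2] = -5 + -1 = -6, A[0][1] + B[1][2] = 6 + 9 = 15, A[0][2] + B[2][2] = 9 + 1 = 10) = -6 (attained at k = 0)
  C[1][0] = min over k of (A[1][0] + B[0][0] = -2 + 3 = 1, A[1][1] + B[1][0] = 7 + 0 = 7, A[1][2] + B[2][0] = -3 + 6 = 3) = 1 (attained at k = 0)
  C[1][1] = min over k of (A[1][0] + B[0][1] = -2 + 2 = 0, A[1][1] + B[1][1] = 7 + 8 = 15, A[1][2] + B[2][1] = -3 + 6 = 3) = 0 (attained at k = 0)
  C[1][2] = min over k of (A[1][0] + B[0][2] = -2 + -1 = -3, A[1][1] + B[1][2] = 7 + 9 = 16, A[1][2] + B[2][2] = -3 + 1 = -2) = -3 (attained at k = 0)
  C[2][0] = min over k of (A[2][0] + B[0][0] = 0 + 3 = 3, A[2][1] + B[1][0] = 5 + 0 = 5, A[2][2] + B[2][0] = 1 + 6 = 7) = 3 (attained at k = 0)
  C[2][1] = min over k of (A[2][0] + B[0][1] = 0 + 2 = 2, A[2][1] + B[1][1] = 5 + 8 = 13, A[2][2] + B[2][1] = 1 + 6 = 7) = 2 (attained at k = 0)
  C[2][2] = min over k of (A[2][0] + B[0][2] = 0 + -1 = -1, A[2][1] + B[1][2] = 5 + 9 = 14, A[2][2] + B[2][2] = 1 + 1 = 2) = -1 (attained at k = 0)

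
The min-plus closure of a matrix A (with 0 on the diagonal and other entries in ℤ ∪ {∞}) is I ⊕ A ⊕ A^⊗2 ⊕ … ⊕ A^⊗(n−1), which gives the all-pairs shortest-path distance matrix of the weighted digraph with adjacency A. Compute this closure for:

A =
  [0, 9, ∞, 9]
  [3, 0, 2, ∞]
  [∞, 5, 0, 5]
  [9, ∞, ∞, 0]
Closure =
  [0, 9, 11, 9]
  [3, 0, 2, 7]
  [8, 5, 0, 5]
  [9, 18, 20, 0]

This is the Floyd-Warshall all-pairs shortest-path computation. For each intermediate vertex k = 0, 1, …, 3, update dist[i][j] ← min(dist[i][j], dist[i][k] + dist[k][j]). The final matrix gives, for each (i, j), the minimum total weight of any directed path from i to j (possibly empty when i = j).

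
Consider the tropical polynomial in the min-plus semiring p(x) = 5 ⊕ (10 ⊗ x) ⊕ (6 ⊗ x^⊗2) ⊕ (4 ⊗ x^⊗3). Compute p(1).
p(1) = 5

A tropical monomial a ⊗ x^⊗i evaluates to a + i · x. Evaluating each term at x = 1:
  Term 0 contributes 5 + 0 · 1 = 5
  Term 1 contributes 10 + 1 · 1 = 11
  Term 2 contributes 6 + 2 · 1 = 8
  Term 3 contributes 4 + 3 · 1 = 7
p(1) = ⊕ of these = min[5, 11, 8, 7] = 5.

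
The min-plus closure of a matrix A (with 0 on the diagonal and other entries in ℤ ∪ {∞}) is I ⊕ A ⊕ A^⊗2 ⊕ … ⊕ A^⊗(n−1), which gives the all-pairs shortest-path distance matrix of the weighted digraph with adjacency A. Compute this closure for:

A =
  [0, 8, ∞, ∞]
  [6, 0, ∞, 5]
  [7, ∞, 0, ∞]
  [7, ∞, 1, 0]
Closure =
  [0, 8, 14, 13]
  [6, 0, 6, 5]
  [7, 15, 0, 20]
  [7, 15, 1, 0]

This is the Floyd-Warshall all-pairs shortest-path computation. For each intermediate vertex k = 0, 1, …, 3, update dist[i][j] ← min(dist[i][j], dist[i][k] + dist[k][j]). The final matrix gives, for each (i, j), the minimum total weight of any directed path from i to j (possibly empty when i = j).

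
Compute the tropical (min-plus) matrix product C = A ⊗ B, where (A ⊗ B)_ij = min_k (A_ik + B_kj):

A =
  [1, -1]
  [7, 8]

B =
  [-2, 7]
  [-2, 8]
A ⊗ B =
  [-3, 7]
  [5, 14]

Apply the min-plus product entry-by-entry:
  C[0][0] = min over k of (A[0][0] + B[0][0] = 1 + -2 = -1, A[0][1] + B[1][0] = -1 + -2 = -3) = -3 (attained at k = 1)
  C[0][1] = min over k of (A[0][0] + B[0][1] = 1 + 7 = 8, A[0][1] + B[1][1] = -1 + 8 = 7) = 7 (attained at k = 1)
  C[1][0] = min over k of (A[1][0] + B[0][0] = 7 + -2 = 5, A[1][1] + B[1][0] = 8 + -2 = 6) = 5 (attained at k = 0)
  C[1][1] = min over k of (A[1][0] + B[0][1] = 7 + 7 = 14, A[1][1] + B[1][1] = 8 + 8 = 16) = 14 (attained at k = 0)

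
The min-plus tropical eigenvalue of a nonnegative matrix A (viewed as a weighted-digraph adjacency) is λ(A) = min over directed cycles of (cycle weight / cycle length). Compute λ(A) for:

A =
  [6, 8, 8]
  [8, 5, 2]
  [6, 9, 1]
λ(A) = 1

Enumerate directed cycles and compute their means (weight / length). Sample:
  cycle 0 → 0: weight = 6, length = 1, mean = 6/1 ≈ 6.000
  cycle 1 → 1: weight = 5, length = 1, mean = 5/1 ≈ 5.000
  cycle 2 → 2: weight = 1, length = 1, mean = 1/1 ≈ 1.000
  cycle 0 → 1 → 0: weight = 16, length = 2, mean = 16/2 ≈ 8.000
  cycle 0 → 2 → 0: weight = 14, length = 2, mean = 14/2 ≈ 7.000
  cycle 1 → 0 → 1: weight = 16, length = 2, mean = 16/2 ≈ 8.000
Minimum mean = 1.000, attained e.g. along the cycle 2 → 2 with weight 1 and length 1. So λ(A) = 1/1 = 1.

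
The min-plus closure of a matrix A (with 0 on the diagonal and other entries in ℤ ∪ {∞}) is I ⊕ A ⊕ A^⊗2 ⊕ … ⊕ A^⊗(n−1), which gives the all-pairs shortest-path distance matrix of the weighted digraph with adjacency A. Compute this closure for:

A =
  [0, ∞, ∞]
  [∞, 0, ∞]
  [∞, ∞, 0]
Closure =
  [0, ∞, ∞]
  [∞, 0, ∞]
  [∞, ∞, 0]

This is the Floyd-Warshall all-pairs shortest-path computation. For each intermediate vertex k = 0, 1, …, 2, update dist[i][j] ← min(dist[i][j], dist[i][k] + dist[k][j]). The final matrix gives, for each (i, j), the minimum total weight of any directed path from i to j (possibly empty when i = j).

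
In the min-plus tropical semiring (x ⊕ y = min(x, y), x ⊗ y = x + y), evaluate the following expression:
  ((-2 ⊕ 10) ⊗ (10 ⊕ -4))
((-2 ⊕ 10) ⊗ (10 ⊕ -4)) = -6

Expand innermost to outermost. Recall ⊕ takes the minimum of its arguments and ⊗ takes their sum. Working out the expression ((-2 ⊕ 10) ⊗ (10 ⊕ -4)) gives -6.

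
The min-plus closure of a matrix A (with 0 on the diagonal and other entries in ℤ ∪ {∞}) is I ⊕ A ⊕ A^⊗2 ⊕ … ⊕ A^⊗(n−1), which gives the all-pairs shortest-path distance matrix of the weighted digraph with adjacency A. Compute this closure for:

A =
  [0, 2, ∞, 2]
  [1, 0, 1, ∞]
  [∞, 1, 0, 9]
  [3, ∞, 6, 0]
Closure =
  [0, 2, 3, 2]
  [1, 0, 1, 3]
  [2, 1, 0, 4]
  [3, 5, 6, 0]

This is the Floyd-Warshall all-pairs shortest-path computation. For each intermediate vertex k = 0, 1, …, 3, update dist[i][j] ← min(dist[i][j], dist[i][k] + dist[k][j]). The final matrix gives, for each (i, j), the minimum total weight of any directed path from i to j (possibly empty when i = j).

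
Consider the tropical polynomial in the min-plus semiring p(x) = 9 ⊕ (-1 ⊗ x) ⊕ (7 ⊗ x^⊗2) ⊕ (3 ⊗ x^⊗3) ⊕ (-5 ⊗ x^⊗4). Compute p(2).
p(2) = 1

A tropical monomial a ⊗ x^⊗i evaluates to a + i · x. Evaluating each term at x = 2:
  Term 0 contributes 9 + 0 · 2 = 9
  Term 1 contributes -1 + 1 · 2 = 1
  Term 2 contributes 7 + 2 · 2 = 11
  Term 3 contributes 3 + 3 · 2 = 9
  Term 4 contributes -5 + 4 · 2 = 3
p(2) = ⊕ of these = min[9, 1, 11, 9, 3] = 1.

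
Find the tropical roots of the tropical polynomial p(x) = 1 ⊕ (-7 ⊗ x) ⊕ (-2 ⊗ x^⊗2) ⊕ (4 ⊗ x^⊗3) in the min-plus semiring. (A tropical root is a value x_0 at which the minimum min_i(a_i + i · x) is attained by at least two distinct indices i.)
Roots: {-6, -5, 8}

Each tropical root is a break point of the lower envelope of the lines y = a_i + i · x (there are 4 lines, with slopes 0, 1, ..., 3). Only the lines that attain the minimum somewhere contribute to roots; other lines are dominated. Here the surviving (envelope) indices are i = 3, i = 2, i = 1, i = 0.
Intersections between consecutive envelope lines give the roots: for adjacent envelope indices i < j the intersection is x = (a_i − a_j) / (j − i). Reading off the sorted break points: {-6, -5, 8}.
Verification: at each break x_0, at least two indices attain the minimum of min_i(a_i + i · x_0).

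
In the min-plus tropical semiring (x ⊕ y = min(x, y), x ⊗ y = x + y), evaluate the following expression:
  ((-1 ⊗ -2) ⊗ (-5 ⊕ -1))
((-1 ⊗ -2) ⊗ (-5 ⊕ -1)) = -8

Expand innermost to outermost. Recall ⊕ takes the minimum of its arguments and ⊗ takes their sum. Working out the expression ((-1 ⊗ -2) ⊗ (-5 ⊕ -1)) gives -8.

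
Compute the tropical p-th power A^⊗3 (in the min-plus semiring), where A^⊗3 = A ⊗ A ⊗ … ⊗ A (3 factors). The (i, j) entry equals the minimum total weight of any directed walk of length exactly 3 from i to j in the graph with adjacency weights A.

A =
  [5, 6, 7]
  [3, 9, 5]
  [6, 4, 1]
A^⊗3 =
  [14, 12, 9]
  [12, 10, 7]
  [8, 6, 3]

Each entry (A^⊗3)_ij equals the minimum over all length-3 walks i = v_0 → v_1 → … → v_3 = j of Σ_t A[v_t][v_{t+1}]. For example, for (i, j) = (0, 2) we minimise over 9 possible intermediate vertex sequences; the minimum is 9, attained along the walk 0 → 2 → 2 → 2.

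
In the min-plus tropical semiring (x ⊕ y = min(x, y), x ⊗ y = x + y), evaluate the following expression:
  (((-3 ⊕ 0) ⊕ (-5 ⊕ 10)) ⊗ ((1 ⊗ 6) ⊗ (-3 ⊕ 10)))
(((-3 ⊕ 0) ⊕ (-5 ⊕ 10)) ⊗ ((1 ⊗ 6) ⊗ (-3 ⊕ 10))) = -1

Expand innermost to outermost. Recall ⊕ takes the minimum of its arguments and ⊗ takes their sum. Working out the expression (((-3 ⊕ 0) ⊕ (-5 ⊕ 10)) ⊗ ((1 ⊗ 6) ⊗ (-3 ⊕ 10))) gives -1.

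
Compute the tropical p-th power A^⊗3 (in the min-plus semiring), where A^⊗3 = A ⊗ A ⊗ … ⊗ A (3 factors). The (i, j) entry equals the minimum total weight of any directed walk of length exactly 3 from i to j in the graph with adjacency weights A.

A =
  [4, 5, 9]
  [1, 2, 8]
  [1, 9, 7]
A^⊗3 =
  [8, 9, 15]
  [5, 6, 12]
  [7, 8, 14]

Each entry (A^⊗3)_ij equals the minimum over all length-3 walks i = v_0 → v_1 → … → v_3 = j of Σ_t A[v_t][v_{t+1}]. For example, for (i, j) = (0, 2) we minimise over 9 possible intermediate vertex sequences; the minimum is 15, attained along the walk 0 → 1 → 0 → 2.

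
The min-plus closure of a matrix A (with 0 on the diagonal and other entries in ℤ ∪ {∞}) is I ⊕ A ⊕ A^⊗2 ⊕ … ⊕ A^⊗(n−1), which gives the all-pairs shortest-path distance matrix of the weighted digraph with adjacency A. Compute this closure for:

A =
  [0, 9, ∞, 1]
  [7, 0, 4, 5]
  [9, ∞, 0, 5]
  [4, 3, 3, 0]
Closure =
  [0, 4, 4, 1]
  [7, 0, 4, 5]
  [9, 8, 0, 5]
  [4, 3, 3, 0]

This is the Floyd-Warshall all-pairs shortest-path computation. For each intermediate vertex k = 0, 1, …, 3, update dist[i][j] ← min(dist[i][j], dist[i][k] + dist[k][j]). The final matrix gives, for each (i, j), the minimum total weight of any directed path from i to j (possibly empty when i = j).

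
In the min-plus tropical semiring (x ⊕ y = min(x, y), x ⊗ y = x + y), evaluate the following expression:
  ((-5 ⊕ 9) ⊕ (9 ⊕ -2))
((-5 ⊕ 9) ⊕ (9 ⊕ -2)) = -5

Expand innermost to outermost. Recall ⊕ takes the minimum of its arguments and ⊗ takes their sum. Working out the expression ((-5 ⊕ 9) ⊕ (9 ⊕ -2)) gives -5.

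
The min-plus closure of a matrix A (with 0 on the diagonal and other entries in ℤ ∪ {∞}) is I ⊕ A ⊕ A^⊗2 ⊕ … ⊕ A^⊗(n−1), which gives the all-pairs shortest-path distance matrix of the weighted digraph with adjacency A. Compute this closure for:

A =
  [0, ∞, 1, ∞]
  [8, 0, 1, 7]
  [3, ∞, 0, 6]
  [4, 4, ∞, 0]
Closure =
  [0, 11, 1, 7]
  [4, 0, 1, 7]
  [3, 10, 0, 6]
  [4, 4, 5, 0]

This is the Floyd-Warshall all-pairs shortest-path computation. For each intermediate vertex k = 0, 1, …, 3, update dist[i][j] ← min(dist[i][j], dist[i][k] + dist[k][j]). The final matrix gives, for each (i, j), the minimum total weight of any directed path from i to j (possibly empty when i = j).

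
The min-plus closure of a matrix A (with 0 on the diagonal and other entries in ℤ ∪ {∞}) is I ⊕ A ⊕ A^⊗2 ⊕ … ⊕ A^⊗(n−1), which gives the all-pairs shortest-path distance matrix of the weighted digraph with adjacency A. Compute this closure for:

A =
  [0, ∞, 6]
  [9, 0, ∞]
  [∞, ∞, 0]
Closure =
  [0, ∞, 6]
  [9, 0, 15]
  [∞, ∞, 0]

This is the Floyd-Warshall all-pairs shortest-path computation. For each intermediate vertex k = 0, 1, …, 2, update dist[i][j] ← min(dist[i][j], dist[i][k] + dist[k][j]). The final matrix gives, for each (i, j), the minimum total weight of any directed path from i to j (possibly empty when i = j).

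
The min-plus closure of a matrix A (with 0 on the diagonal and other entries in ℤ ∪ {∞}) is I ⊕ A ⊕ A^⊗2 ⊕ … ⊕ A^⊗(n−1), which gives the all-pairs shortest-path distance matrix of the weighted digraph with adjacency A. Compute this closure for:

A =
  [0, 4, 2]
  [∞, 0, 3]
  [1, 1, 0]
Closure =
  [0, 3, 2]
  [4, 0, 3]
  [1, 1, 0]

This is the Floyd-Warshall all-pairs shortest-path computation. For each intermediate vertex k = 0, 1, …, 2, update dist[i][j] ← min(dist[i][j], dist[i][k] + dist[k][j]). The final matrix gives, for each (i, j), the minimum total weight of any directed path from i to j (possibly empty when i = j).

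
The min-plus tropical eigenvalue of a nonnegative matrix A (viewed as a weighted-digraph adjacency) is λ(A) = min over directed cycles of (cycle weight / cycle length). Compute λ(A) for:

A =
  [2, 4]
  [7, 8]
λ(A) = 2

Enumerate directed cycles and compute their means (weight / length). Sample:
  cycle 0 → 0: weight = 2, length = 1, mean = 2/1 ≈ 2.000
  cycle 1 → 1: weight = 8, length = 1, mean = 8/1 ≈ 8.000
  cycle 0 → 1 → 0: weight = 11, length = 2, mean = 11/2 ≈ 5.500
  cycle 1 → 0 → 1: weight = 11, length = 2, mean = 11/2 ≈ 5.500
Minimum mean = 2.000, attained e.g. along the cycle 0 → 0 with weight 2 and length 1. So λ(A) = 2/1 = 2.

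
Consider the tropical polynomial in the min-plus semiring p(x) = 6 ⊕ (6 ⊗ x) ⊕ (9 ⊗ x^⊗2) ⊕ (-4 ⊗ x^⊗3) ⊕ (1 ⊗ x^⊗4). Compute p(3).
p(3) = 5

A tropical monomial a ⊗ x^⊗i evaluates to a + i · x. Evaluating each term at x = 3:
  Term 0 contributes 6 + 0 · 3 = 6
  Term 1 contributes 6 + 1 · 3 = 9
  Term 2 contributes 9 + 2 · 3 = 15
  Term 3 contributes -4 + 3 · 3 = 5
  Term 4 contributes 1 + 4 · 3 = 13
p(3) = ⊕ of these = min[6, 9, 15, 5, 13] = 5.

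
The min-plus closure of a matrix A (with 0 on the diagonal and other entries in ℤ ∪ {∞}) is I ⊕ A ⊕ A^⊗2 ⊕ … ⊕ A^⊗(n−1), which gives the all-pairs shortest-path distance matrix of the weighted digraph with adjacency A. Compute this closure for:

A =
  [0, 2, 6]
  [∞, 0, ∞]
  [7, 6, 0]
Closure =
  [0, 2, 6]
  [∞, 0, ∞]
  [7, 6, 0]

This is the Floyd-Warshall all-pairs shortest-path computation. For each intermediate vertex k = 0, 1, …, 2, update dist[i][j] ← min(dist[i][j], dist[i][k] + dist[k][j]). The final matrix gives, for each (i, j), the minimum total weight of any directed path from i to j (possibly empty when i = j).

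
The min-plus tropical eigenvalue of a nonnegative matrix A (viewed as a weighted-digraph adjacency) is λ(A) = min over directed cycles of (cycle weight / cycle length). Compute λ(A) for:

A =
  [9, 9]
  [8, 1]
λ(A) = 1

Enumerate directed cycles and compute their means (weight / length). Sample:
  cycle 0 → 0: weight = 9, length = 1, mean = 9/1 ≈ 9.000
  cycle 1 → 1: weight = 1, length = 1, mean = 1/1 ≈ 1.000
  cycle 0 → 1 → 0: weight = 17, length = 2, mean = 17/2 ≈ 8.500
  cycle 1 → 0 → 1: weight = 17, length = 2, mean = 17/2 ≈ 8.500
Minimum mean = 1.000, attained e.g. along the cycle 1 → 1 with weight 1 and length 1. So λ(A) = 1/1 = 1.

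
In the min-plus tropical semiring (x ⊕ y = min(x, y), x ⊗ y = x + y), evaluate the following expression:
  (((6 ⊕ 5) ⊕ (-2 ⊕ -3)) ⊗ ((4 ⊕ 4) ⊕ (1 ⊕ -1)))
(((6 ⊕ 5) ⊕ (-2 ⊕ -3)) ⊗ ((4 ⊕ 4) ⊕ (1 ⊕ -1))) = -4

Expand innermost to outermost. Recall ⊕ takes the minimum of its arguments and ⊗ takes their sum. Working out the expression (((6 ⊕ 5) ⊕ (-2 ⊕ -3)) ⊗ ((4 ⊕ 4) ⊕ (1 ⊕ -1))) gives -4.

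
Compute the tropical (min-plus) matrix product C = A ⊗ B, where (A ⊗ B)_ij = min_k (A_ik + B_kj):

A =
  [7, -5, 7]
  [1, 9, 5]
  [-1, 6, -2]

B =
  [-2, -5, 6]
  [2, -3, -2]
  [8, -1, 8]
A ⊗ B =
  [-3, -8, -7]
  [-1, -4, 7]
  [-3, -6, 4]

Apply the min-plus product entry-by-entry:
  C[0][0] = min over k of (A[0][0] + B[0][0] = 7 + -2 = 5, A[0][1] + B[1][0] = -5 + 2 = -3, A[0][2] + B[2][0] = 7 + 8 = 15) = -3 (attained at k = 1)
  C[0][1] = min over k of (A[0][0] + B[0][1] = 7 + -5 = 2, A[0][1] + B[1][1] = -5 + -3 = -8, A[0][2] + B[2][1] = 7 + -1 = 6) = -8 (attained at k = 1)
  C[0][2] = min over k of (A[0][0] + B[0][2] = 7 + 6 = 13, A[0][1] + B[1][2] = -5 + -2 = -7, A[0][2] + B[2][2] = 7 + 8 = 15) = -7 (attained at k = 1)
  C[1][0] = min over k of (A[1][0] + B[0][0] = 1 + -2 = -1, A[1][1] + B[1][0] = 9 + 2 = 11, A[1][2] + B[2][0] = 5 + 8 = 13) = -1 (attained at k = 0)
  C[1][1] = min over k of (A[1][0] + B[0][1] = 1 + -5 = -4, A[1][1] + B[1][1] = 9 + -3 = 6, A[1][2] + B[2][1] = 5 + -1 = 4) = -4 (attained at k = 0)
  C[1][2] = min over k of (A[1][0] + B[0][2] = 1 + 6 = 7, A[1][1] + B[1][2] = 9 + -2 = 7, A[1][2] + B[2][2] = 5 + 8 = 13) = 7 (attained at k = 0)
  C[2][0] = min over k of (A[2][0] + B[0][0] = -1 + -2 = -3, A[2][1] + B[1][0] = 6 + 2 = 8, A[2][2] + B[2][0] = -2 + 8 = 6) = -3 (attained at k = 0)
  C[2][1] = min over k of (A[2][0] + B[0][1] = -1 + -5 = -6, A[2][1] + B[1][1] = 6 + -3 = 3, A[2][2] + B[2][1] = -2 + -1 = -3) = -6 (attained at k = 0)
  C[2][2] = min over k of (A[2][0] + B[0][2] = -1 + 6 = 5, A[2][1] + B[1][2] = 6 + -2 = 4, A[2][2] + B[2][2] = -2 + 8 = 6) = 4 (attained at k = 1)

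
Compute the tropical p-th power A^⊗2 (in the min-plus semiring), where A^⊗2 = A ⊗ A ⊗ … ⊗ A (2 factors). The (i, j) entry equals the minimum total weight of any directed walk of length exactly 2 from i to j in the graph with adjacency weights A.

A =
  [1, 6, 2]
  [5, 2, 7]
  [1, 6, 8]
A^⊗2 =
  [2, 7, 3]
  [6, 4, 7]
  [2, 7, 3]

Each entry (A^⊗2)_ij equals the minimum over all length-2 walks i = v_0 → v_1 → … → v_2 = j of Σ_t A[v_t][v_{t+1}]. For example, for (i, j) = (0, 2) we minimise over 3 possible intermediate vertex sequences; the minimum is 3, attained along the walk 0 → 0 → 2.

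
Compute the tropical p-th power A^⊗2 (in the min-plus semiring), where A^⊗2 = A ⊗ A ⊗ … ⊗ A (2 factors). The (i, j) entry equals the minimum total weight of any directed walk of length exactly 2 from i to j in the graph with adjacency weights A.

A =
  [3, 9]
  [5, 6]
A^⊗2 =
  [6, 12]
  [8, 12]

Each entry (A^⊗2)_ij equals the minimum over all length-2 walks i = v_0 → v_1 → … → v_2 = j of Σ_t A[v_t][v_{t+1}]. For example, for (i, j) = (0, 1) we minimise over 2 possible intermediate vertex sequences; the minimum is 12, attained along the walk 0 → 0 → 1.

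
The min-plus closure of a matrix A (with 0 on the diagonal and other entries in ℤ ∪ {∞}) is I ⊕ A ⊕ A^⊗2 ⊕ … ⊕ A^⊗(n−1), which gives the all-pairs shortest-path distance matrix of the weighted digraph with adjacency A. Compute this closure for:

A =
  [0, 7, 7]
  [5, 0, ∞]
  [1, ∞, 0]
Closure =
  [0, 7, 7]
  [5, 0, 12]
  [1, 8, 0]

This is the Floyd-Warshall all-pairs shortest-path computation. For each intermediate vertex k = 0, 1, …, 2, update dist[i][j] ← min(dist[i][j], dist[i][k] + dist[k][j]). The final matrix gives, for each (i, j), the minimum total weight of any directed path from i to j (possibly empty when i = j).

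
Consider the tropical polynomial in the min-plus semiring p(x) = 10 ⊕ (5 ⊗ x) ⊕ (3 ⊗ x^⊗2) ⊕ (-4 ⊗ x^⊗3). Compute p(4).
p(4) = 8

A tropical monomial a ⊗ x^⊗i evaluates to a + i · x. Evaluating each term at x = 4:
  Term 0 contributes 10 + 0 · 4 = 10
  Term 1 contributes 5 + 1 · 4 = 9
  Term 2 contributes 3 + 2 · 4 = 11
  Term 3 contributes -4 + 3 · 4 = 8
p(4) = ⊕ of these = min[10, 9, 11, 8] = 8.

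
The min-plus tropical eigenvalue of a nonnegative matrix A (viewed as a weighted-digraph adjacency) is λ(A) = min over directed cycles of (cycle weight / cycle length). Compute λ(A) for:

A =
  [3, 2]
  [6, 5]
λ(A) = 3

Enumerate directed cycles and compute their means (weight / length). Sample:
  cycle 0 → 0: weight = 3, length = 1, mean = 3/1 ≈ 3.000
  cycle 1 → 1: weight = 5, length = 1, mean = 5/1 ≈ 5.000
  cycle 0 → 1 → 0: weight = 8, length = 2, mean = 8/2 ≈ 4.000
  cycle 1 → 0 → 1: weight = 8, length = 2, mean = 8/2 ≈ 4.000
Minimum mean = 3.000, attained e.g. along the cycle 0 → 0 with weight 3 and length 1. So λ(A) = 3/1 = 3.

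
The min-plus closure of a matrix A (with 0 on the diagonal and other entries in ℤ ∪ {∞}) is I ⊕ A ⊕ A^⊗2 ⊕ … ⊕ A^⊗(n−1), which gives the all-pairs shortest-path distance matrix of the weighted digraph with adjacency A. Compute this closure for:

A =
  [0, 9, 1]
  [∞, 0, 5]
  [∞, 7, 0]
Closure =
  [0, 8, 1]
  [∞, 0, 5]
  [∞, 7, 0]

This is the Floyd-Warshall all-pairs shortest-path computation. For each intermediate vertex k = 0, 1, …, 2, update dist[i][j] ← min(dist[i][j], dist[i][k] + dist[k][j]). The final matrix gives, for each (i, j), the minimum total weight of any directed path from i to j (possibly empty when i = j).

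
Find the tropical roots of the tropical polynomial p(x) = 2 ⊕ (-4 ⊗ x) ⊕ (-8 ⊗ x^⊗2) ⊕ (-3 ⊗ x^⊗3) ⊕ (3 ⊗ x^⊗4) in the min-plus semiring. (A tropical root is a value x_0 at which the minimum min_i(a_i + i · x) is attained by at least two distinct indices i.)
Roots: {-6, -5, 4, 6}

Each tropical root is a break point of the lower envelope of the lines y = a_i + i · x (there are 5 lines, with slopes 0, 1, ..., 4). Only the lines that attain the minimum somewhere contribute to roots; other lines are dominated. Here the surviving (envelope) indices are i = 4, i = 3, i = 2, i = 1, i = 0.
Intersections between consecutive envelope lines give the roots: for adjacent envelope indices i < j the intersection is x = (a_i − a_j) / (j − i). Reading off the sorted break points: {-6, -5, 4, 6}.
Verification: at each break x_0, at least two indices attain the minimum of min_i(a_i + i · x_0).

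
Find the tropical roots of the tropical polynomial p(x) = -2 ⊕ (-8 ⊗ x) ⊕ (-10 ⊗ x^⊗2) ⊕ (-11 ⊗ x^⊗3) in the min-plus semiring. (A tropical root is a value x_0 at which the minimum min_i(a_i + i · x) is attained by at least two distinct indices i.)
Roots: {1, 2, 6}

Each tropical root is a break point of the lower envelope of the lines y = a_i + i · x (there are 4 lines, with slopes 0, 1, ..., 3). Only the lines that attain the minimum somewhere contribute to roots; other lines are dominated. Here the surviving (envelope) indices are i = 3, i = 2, i = 1, i = 0.
Intersections between consecutive envelope lines give the roots: for adjacent envelope indices i < j the intersection is x = (a_i − a_j) / (j − i). Reading off the sorted break points: {1, 2, 6}.
Verification: at each break x_0, at least two indices attain the minimum of min_i(a_i + i · x_0).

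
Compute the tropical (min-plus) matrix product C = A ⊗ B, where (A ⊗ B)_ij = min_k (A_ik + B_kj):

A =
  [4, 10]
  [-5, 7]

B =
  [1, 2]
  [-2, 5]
A ⊗ B =
  [5, 6]
  [-4, -3]

Apply the min-plus product entry-by-entry:
  C[0][0] = min over k of (A[0][0] + B[0][0] = 4 + 1 = 5, A[0][1] + B[1][0] = 10 + -2 = 8) = 5 (attained at k = 0)
  C[0][1] = min over k of (A[0][0] + B[0][1] = 4 + 2 = 6, A[0][1] + B[1][1] = 10 + 5 = 15) = 6 (attained at k = 0)
  C[1][0] = min over k of (A[1][0] + B[0][0] = -5 + 1 = -4, A[1][1] + B[1][0] = 7 + -2 = 5) = -4 (attained at k = 0)
  C[1][1] = min over k of (A[1][0] + B[0][1] = -5 + 2 = -3, A[1][1] + B[1][1] = 7 + 5 = 12) = -3 (attained at k = 0)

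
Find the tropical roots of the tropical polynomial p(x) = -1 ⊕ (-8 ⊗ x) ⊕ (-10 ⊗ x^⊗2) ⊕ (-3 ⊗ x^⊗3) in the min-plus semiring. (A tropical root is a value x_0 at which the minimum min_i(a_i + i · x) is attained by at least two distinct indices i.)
Roots: {-7, 2, 7}

Each tropical root is a break point of the lower envelope of the lines y = a_i + i · x (there are 4 lines, with slopes 0, 1, ..., 3). Only the lines that attain the minimum somewhere contribute to roots; other lines are dominated. Here the surviving (envelope) indices are i = 3, i = 2, i = 1, i = 0.
Intersections between consecutive envelope lines give the roots: for adjacent envelope indices i < j the intersection is x = (a_i − a_j) / (j − i). Reading off the sorted break points: {-7, 2, 7}.
Verification: at each break x_0, at least two indices attain the minimum of min_i(a_i + i · x_0).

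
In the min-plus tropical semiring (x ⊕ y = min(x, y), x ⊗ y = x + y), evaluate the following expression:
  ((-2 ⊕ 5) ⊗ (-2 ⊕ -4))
((-2 ⊕ 5) ⊗ (-2 ⊕ -4)) = -6

Expand innermost to outermost. Recall ⊕ takes the minimum of its arguments and ⊗ takes their sum. Working out the expression ((-2 ⊕ 5) ⊗ (-2 ⊕ -4)) gives -6.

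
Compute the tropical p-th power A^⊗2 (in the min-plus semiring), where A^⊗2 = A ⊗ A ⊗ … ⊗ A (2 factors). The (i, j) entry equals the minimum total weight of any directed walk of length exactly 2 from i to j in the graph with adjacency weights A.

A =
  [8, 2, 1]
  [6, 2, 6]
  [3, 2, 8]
A^⊗2 =
  [4, 3, 8]
  [8, 4, 7]
  [8, 4, 4]

Each entry (A^⊗2)_ij equals the minimum over all length-2 walks i = v_0 → v_1 → … → v_2 = j of Σ_t A[v_t][v_{t+1}]. For example, for (i, j) = (0, 2) we minimise over 3 possible intermediate vertex sequences; the minimum is 8, attained along the walk 0 → 1 → 2.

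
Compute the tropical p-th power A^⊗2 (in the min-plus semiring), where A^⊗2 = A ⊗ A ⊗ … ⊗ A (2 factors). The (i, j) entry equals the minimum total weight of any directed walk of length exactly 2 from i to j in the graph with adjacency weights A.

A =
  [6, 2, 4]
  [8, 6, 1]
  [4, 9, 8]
A^⊗2 =
  [8, 8, 3]
  [5, 10, 7]
  [10, 6, 8]

Each entry (A^⊗2)_ij equals the minimum over all length-2 walks i = v_0 → v_1 → … → v_2 = j of Σ_t A[v_t][v_{t+1}]. For example, for (i, j) = (0, 2) we minimise over 3 possible intermediate vertex sequences; the minimum is 3, attained along the walk 0 → 1 → 2.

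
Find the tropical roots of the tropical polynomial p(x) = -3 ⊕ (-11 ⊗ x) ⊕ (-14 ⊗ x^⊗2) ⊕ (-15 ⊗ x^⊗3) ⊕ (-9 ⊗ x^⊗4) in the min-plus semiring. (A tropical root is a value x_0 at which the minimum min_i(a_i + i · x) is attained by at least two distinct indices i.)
Roots: {-6, 1, 3, 8}

Each tropical root is a break point of the lower envelope of the lines y = a_i + i · x (there are 5 lines, with slopes 0, 1, ..., 4). Only the lines that attain the minimum somewhere contribute to roots; other lines are dominated. Here the surviving (envelope) indices are i = 4, i = 3, i = 2, i = 1, i = 0.
Intersections between consecutive envelope lines give the roots: for adjacent envelope indices i < j the intersection is x = (a_i − a_j) / (j − i). Reading off the sorted break points: {-6, 1, 3, 8}.
Verification: at each break x_0, at least two indices attain the minimum of min_i(a_i + i · x_0).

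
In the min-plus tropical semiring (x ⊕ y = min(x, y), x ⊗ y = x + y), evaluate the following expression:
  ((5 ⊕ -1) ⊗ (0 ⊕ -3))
((5 ⊕ -1) ⊗ (0 ⊕ -3)) = -4

Expand innermost to outermost. Recall ⊕ takes the minimum of its arguments and ⊗ takes their sum. Working out the expression ((5 ⊕ -1) ⊗ (0 ⊕ -3)) gives -4.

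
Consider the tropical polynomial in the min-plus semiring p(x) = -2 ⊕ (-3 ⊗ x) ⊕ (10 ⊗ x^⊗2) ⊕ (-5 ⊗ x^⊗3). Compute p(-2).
p(-2) = -11

A tropical monomial a ⊗ x^⊗i evaluates to a + i · x. Evaluating each term at x = -2:
  Term 0 contributes -2 + 0 · -2 = -2
  Term 1 contributes -3 + 1 · -2 = -5
  Term 2 contributes 10 + 2 · -2 = 6
  Term 3 contributes -5 + 3 · -2 = -11
p(-2) = ⊕ of these = min[-2, -5, 6, -11] = -11.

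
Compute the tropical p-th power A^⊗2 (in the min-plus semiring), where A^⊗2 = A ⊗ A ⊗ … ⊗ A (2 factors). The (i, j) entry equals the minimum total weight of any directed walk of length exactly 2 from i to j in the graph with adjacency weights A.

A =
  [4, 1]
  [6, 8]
A^⊗2 =
  [7, 5]
  [10, 7]

Each entry (A^⊗2)_ij equals the minimum over all length-2 walks i = v_0 → v_1 → … → v_2 = j of Σ_t A[v_t][v_{t+1}]. For example, for (i, j) = (0, 1) we minimise over 2 possible intermediate vertex sequences; the minimum is 5, attained along the walk 0 → 0 → 1.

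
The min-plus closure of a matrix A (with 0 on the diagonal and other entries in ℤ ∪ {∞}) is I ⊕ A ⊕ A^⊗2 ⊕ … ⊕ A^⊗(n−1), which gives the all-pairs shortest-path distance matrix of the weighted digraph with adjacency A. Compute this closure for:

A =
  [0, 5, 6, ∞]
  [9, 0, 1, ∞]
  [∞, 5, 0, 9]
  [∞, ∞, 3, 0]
Closure =
  [0, 5, 6, 15]
  [9, 0, 1, 10]
  [14, 5, 0, 9]
  [17, 8, 3, 0]

This is the Floyd-Warshall all-pairs shortest-path computation. For each intermediate vertex k = 0, 1, …, 3, update dist[i][j] ← min(dist[i][j], dist[i][k] + dist[k][j]). The final matrix gives, for each (i, j), the minimum total weight of any directed path from i to j (possibly empty when i = j).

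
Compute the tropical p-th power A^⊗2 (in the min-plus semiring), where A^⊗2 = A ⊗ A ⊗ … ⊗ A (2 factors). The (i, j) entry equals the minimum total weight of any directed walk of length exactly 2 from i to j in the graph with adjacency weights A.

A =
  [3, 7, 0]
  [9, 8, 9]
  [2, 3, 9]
A^⊗2 =
  [2, 3, 3]
  [11, 12, 9]
  [5, 9, 2]

Each entry (A^⊗2)_ij equals the minimum over all length-2 walks i = v_0 → v_1 → … → v_2 = j of Σ_t A[v_t][v_{t+1}]. For example, for (i, j) = (0, 2) we minimise over 3 possible intermediate vertex sequences; the minimum is 3, attained along the walk 0 → 0 → 2.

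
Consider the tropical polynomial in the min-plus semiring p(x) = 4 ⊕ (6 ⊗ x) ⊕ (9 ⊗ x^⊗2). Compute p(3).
p(3) = 4

A tropical monomial a ⊗ x^⊗i evaluates to a + i · x. Evaluating each term at x = 3:
  Term 0 contributes 4 + 0 · 3 = 4
  Term 1 contributes 6 + 1 · 3 = 9
  Term 2 contributes 9 + 2 · 3 = 15
p(3) = ⊕ of these = min[4, 9, 15] = 4.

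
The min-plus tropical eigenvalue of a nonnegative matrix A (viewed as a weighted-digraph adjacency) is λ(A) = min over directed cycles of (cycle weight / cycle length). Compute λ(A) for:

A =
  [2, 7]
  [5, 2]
λ(A) = 2

Enumerate directed cycles and compute their means (weight / length). Sample:
  cycle 0 → 0: weight = 2, length = 1, mean = 2/1 ≈ 2.000
  cycle 1 → 1: weight = 2, length = 1, mean = 2/1 ≈ 2.000
  cycle 0 → 1 → 0: weight = 12, length = 2, mean = 12/2 ≈ 6.000
  cycle 1 → 0 → 1: weight = 12, length = 2, mean = 12/2 ≈ 6.000
Minimum mean = 2.000, attained e.g. along the cycle 0 → 0 with weight 2 and length 1. So λ(A) = 2/1 = 2.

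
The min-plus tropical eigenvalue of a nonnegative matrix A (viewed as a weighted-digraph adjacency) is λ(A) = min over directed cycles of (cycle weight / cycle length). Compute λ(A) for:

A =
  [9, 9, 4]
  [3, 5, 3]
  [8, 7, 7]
λ(A) = 14/3

Enumerate directed cycles and compute their means (weight / length). Sample:
  cycle 0 → 0: weight = 9, length = 1, mean = 9/1 ≈ 9.000
  cycle 1 → 1: weight = 5, length = 1, mean = 5/1 ≈ 5.000
  cycle 2 → 2: weight = 7, length = 1, mean = 7/1 ≈ 7.000
  cycle 0 → 1 → 0: weight = 12, length = 2, mean = 12/2 ≈ 6.000
  cycle 0 → 2 → 0: weight = 12, length = 2, mean = 12/2 ≈ 6.000
  cycle 1 → 0 → 1: weight = 12, length = 2, mean = 12/2 ≈ 6.000
Minimum mean = 4.667, attained e.g. along the cycle 0 → 2 → 1 → 0 with weight 14 and length 3. So λ(A) = 14/3 = 14/3.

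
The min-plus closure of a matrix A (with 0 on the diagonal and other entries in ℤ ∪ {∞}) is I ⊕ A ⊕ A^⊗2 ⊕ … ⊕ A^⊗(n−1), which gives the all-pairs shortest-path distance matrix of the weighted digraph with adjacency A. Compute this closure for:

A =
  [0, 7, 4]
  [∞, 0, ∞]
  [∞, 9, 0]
Closure =
  [0, 7, 4]
  [∞, 0, ∞]
  [∞, 9, 0]

This is the Floyd-Warshall all-pairs shortest-path computation. For each intermediate vertex k = 0, 1, …, 2, update dist[i][j] ← min(dist[i][j], dist[i][k] + dist[k][j]). The final matrix gives, for each (i, j), the minimum total weight of any directed path from i to j (possibly empty when i = j).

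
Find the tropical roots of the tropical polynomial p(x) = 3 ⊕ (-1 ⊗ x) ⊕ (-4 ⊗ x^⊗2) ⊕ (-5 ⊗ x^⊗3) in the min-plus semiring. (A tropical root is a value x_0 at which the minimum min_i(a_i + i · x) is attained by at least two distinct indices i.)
Roots: {1, 3, 4}

Each tropical root is a break point of the lower envelope of the lines y = a_i + i · x (there are 4 lines, with slopes 0, 1, ..., 3). Only the lines that attain the minimum somewhere contribute to roots; other lines are dominated. Here the surviving (envelope) indices are i = 3, i = 2, i = 1, i = 0.
Intersections between consecutive envelope lines give the roots: for adjacent envelope indices i < j the intersection is x = (a_i − a_j) / (j − i). Reading off the sorted break points: {1, 3, 4}.
Verification: at each break x_0, at least two indices attain the minimum of min_i(a_i + i · x_0).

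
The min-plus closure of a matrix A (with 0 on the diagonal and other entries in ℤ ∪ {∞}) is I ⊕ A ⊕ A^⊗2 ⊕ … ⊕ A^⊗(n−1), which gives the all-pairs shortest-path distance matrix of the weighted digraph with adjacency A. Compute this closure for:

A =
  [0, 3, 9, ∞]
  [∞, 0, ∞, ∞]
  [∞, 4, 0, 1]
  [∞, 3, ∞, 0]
Closure =
  [0, 3, 9, 10]
  [∞, 0, ∞, ∞]
  [∞, 4, 0, 1]
  [∞, 3, ∞, 0]

This is the Floyd-Warshall all-pairs shortest-path computation. For each intermediate vertex k = 0, 1, …, 3, update dist[i][j] ← min(dist[i][j], dist[i][k] + dist[k][j]). The final matrix gives, for each (i, j), the minimum total weight of any directed path from i to j (possibly empty when i = j).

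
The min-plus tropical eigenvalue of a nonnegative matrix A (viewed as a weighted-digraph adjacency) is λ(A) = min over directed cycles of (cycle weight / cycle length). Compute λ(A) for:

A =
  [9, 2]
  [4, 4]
λ(A) = 3

Enumerate directed cycles and compute their means (weight / length). Sample:
  cycle 0 → 0: weight = 9, length = 1, mean = 9/1 ≈ 9.000
  cycle 1 → 1: weight = 4, length = 1, mean = 4/1 ≈ 4.000
  cycle 0 → 1 → 0: weight = 6, length = 2, mean = 6/2 ≈ 3.000
  cycle 1 → 0 → 1: weight = 6, length = 2, mean = 6/2 ≈ 3.000
Minimum mean = 3.000, attained e.g. along the cycle 0 → 1 → 0 with weight 6 and length 2. So λ(A) = 6/2 = 3.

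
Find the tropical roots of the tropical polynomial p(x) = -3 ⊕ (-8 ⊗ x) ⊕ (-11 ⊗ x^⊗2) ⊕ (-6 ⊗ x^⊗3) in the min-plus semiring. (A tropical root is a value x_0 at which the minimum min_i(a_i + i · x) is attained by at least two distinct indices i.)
Roots: {-5, 3, 5}

Each tropical root is a break point of the lower envelope of the lines y = a_i + i · x (there are 4 lines, with slopes 0, 1, ..., 3). Only the lines that attain the minimum somewhere contribute to roots; other lines are dominated. Here the surviving (envelope) indices are i = 3, i = 2, i = 1, i = 0.
Intersections between consecutive envelope lines give the roots: for adjacent envelope indices i < j the intersection is x = (a_i − a_j) / (j − i). Reading off the sorted break points: {-5, 3, 5}.
Verification: at each break x_0, at least two indices attain the minimum of min_i(a_i + i · x_0).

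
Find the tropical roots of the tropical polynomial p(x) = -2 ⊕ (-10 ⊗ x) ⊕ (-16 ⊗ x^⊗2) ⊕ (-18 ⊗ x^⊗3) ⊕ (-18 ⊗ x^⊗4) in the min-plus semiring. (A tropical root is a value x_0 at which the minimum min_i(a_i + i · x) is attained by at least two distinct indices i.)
Roots: {0, 2, 6, 8}

Each tropical root is a break point of the lower envelope of the lines y = a_i + i · x (there are 5 lines, with slopes 0, 1, ..., 4). Only the lines that attain the minimum somewhere contribute to roots; other lines are dominated. Here the surviving (envelope) indices are i = 4, i = 3, i = 2, i = 1, i = 0.
Intersections between consecutive envelope lines give the roots: for adjacent envelope indices i < j the intersection is x = (a_i − a_j) / (j − i). Reading off the sorted break points: {0, 2, 6, 8}.
Verification: at each break x_0, at least two indices attain the minimum of min_i(a_i + i · x_0).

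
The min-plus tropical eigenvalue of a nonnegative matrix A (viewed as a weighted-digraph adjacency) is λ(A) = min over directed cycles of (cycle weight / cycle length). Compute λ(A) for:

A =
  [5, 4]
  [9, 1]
λ(A) = 1

Enumerate directed cycles and compute their means (weight / length). Sample:
  cycle 0 → 0: weight = 5, length = 1, mean = 5/1 ≈ 5.000
  cycle 1 → 1: weight = 1, length = 1, mean = 1/1 ≈ 1.000
  cycle 0 → 1 → 0: weight = 13, length = 2, mean = 13/2 ≈ 6.500
  cycle 1 → 0 → 1: weight = 13, length = 2, mean = 13/2 ≈ 6.500
Minimum mean = 1.000, attained e.g. along the cycle 1 → 1 with weight 1 and length 1. So λ(A) = 1/1 = 1.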